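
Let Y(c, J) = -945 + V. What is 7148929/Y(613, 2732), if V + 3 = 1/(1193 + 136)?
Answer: -9500926641/1259891 ≈ -7541.1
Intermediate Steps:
V = -3986/1329 (V = -3 + 1/(1193 + 136) = -3 + 1/1329 = -3986/1329 ≈ -2.9992)
Y(c, J) = -1259891/1329 (Y(c, J) = -945 - 3986/1329 = -1259891/1329)
7148929/Y(613, 2732) = 7148929/(-1259891/1329) = 7148929*(-1329/1259891) = -9500926641/1259891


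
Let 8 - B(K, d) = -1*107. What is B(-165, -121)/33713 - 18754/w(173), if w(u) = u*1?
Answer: -632233707/5832349 ≈ -108.40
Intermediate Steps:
w(u) = u
B(K, d) = 115 (B(K, d) = 8 - (-1)*107 = 8 - 1*(-107) = 8 + 107 = 115)
B(-165, -121)/33713 - 18754/w(173) = 115/33713 - 18754/173 = -632233707/5832349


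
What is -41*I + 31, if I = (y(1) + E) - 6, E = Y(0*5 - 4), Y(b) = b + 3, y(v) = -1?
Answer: 359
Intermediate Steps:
Y(b) = 3 + b
E = -1 (E = 3 + (0*5 - 4) = 3 + (0 - 4) = 3 - 4 = -1)
I = -8 (I = (-1 - 1) - 6 = -2 - 6 = -8)
-41*I + 31 = -41*(-8) + 31 = 328 + 31 = 359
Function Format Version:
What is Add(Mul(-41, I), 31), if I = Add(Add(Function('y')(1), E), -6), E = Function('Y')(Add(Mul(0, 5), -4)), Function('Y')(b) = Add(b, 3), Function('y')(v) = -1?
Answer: 359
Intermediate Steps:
Function('Y')(b) = Add(3, b)
E = -1 (E = Add(3, Add(Mul(0, 5), -4)) = Add(3, Add(0, -4)) = Add(3, -4) = -1)
I = -8 (I = Add(Add(-1, -1), -6) = Add(-2, -6) = -8)
Add(Mul(-41, I), 31) = Add(Mul(-41, -8), 31) = Add(328, 31) = 359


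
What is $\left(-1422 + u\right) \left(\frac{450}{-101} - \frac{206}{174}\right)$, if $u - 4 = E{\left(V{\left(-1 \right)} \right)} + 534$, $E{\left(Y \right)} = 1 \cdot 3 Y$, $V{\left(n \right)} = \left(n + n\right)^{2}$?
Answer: $\frac{43210216}{8787} \approx 4917.5$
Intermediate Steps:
$V{\left(n \right)} = 4 n^{2}$ ($V{\left(n \right)} = \left(2 n\right)^{2} = 4 n^{2}$)
$E{\left(Y \right)} = 3 Y$
$u = 550$ ($u = 4 + \left(3 \cdot 4 \left(-1\right)^{2} + 534\right) = 4 + \left(3 \cdot 4 \cdot 1 + 534\right) = 4 + \left(3 \cdot 4 + 534\right) = 4 + \left(12 + 534\right) = 4 + 546 = 550$)
$\left(-1422 + u\right) \left(\frac{450}{-101} - \frac{206}{174}\right) = \left(-1422 + 550\right) \left(\frac{450}{-101} - \frac{206}{174}\right) = - 872 \left(450 \left(- \frac{1}{101}\right) - \frac{103}{87}\right) = - 872 \left(- \frac{450}{101} - \frac{103}{87}\right) = \left(-872\right) \left(- \frac{49553}{8787}\right) = \frac{43210216}{8787}$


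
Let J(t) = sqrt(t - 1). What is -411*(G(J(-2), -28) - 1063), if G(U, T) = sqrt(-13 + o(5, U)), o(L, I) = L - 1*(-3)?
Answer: 436893 - 411*I*sqrt(5) ≈ 4.3689e+5 - 919.02*I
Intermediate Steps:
J(t) = sqrt(-1 + t)
o(L, I) = 3 + L (o(L, I) = L + 3 = 3 + L)
G(U, T) = I*sqrt(5) (G(U, T) = sqrt(-13 + (3 + 5)) = sqrt(-13 + 8) = sqrt(-5) = I*sqrt(5))
-411*(G(J(-2), -28) - 1063) = -411*(I*sqrt(5) - 1063) = -411*(-1063 + I*sqrt(5)) = 436893 - 411*I*sqrt(5)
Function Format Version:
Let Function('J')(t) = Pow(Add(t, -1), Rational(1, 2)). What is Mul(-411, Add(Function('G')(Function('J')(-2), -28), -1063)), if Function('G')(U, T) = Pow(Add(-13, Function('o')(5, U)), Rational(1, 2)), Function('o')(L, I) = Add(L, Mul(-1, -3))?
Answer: Add(436893, Mul(-411, I, Pow(5, Rational(1, 2)))) ≈ Add(4.3689e+5, Mul(-919.02, I))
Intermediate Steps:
Function('J')(t) = Pow(Add(-1, t), Rational(1, 2))
Function('o')(L, I) = Add(3, L) (Function('o')(L, I) = Add(L, 3) = Add(3, L))
Function('G')(U, T) = Mul(I, Pow(5, Rational(1, 2))) (Function('G')(U, T) = Pow(Add(-13, Add(3, 5)), Rational(1, 2)) = Pow(Add(-13, 8), Rational(1, 2)) = Pow(-5, Rational(1, 2)) = Mul(I, Pow(5, Rational(1, 2))))
Mul(-411, Add(Function('G')(Function('J')(-2), -28), -1063)) = Mul(-411, Add(Mul(I, Pow(5, Rational(1, 2))), -1063)) = Mul(-411, Add(-1063, Mul(I, Pow(5, Rational(1, 2))))) = Add(436893, Mul(-411, I, Pow(5, Rational(1, 2))))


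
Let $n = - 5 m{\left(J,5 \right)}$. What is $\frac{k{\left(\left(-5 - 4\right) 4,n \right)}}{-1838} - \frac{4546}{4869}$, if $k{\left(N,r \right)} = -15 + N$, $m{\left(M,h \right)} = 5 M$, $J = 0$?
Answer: $- \frac{8107229}{8949222} \approx -0.90591$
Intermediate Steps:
$n = 0$ ($n = - 5 \cdot 5 \cdot 0 = \left(-5\right) 0 = 0$)
$\frac{k{\left(\left(-5 - 4\right) 4,n \right)}}{-1838} - \frac{4546}{4869} = \frac{-15 + \left(-5 - 4\right) 4}{-1838} - \frac{4546}{4869} = \left(-15 - 36\right) \left(- \frac{1}{1838}\right) - \frac{4546}{4869} = \left(-51\right) \left(- \frac{1}{1838}\right) - \frac{4546}{4869} = \frac{51}{1838} - \frac{4546}{4869} = - \frac{8107229}{8949222}$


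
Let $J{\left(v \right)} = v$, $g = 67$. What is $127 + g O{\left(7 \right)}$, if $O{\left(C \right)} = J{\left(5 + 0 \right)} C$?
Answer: $2472$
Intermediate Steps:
$O{\left(C \right)} = 5 C$ ($O{\left(C \right)} = \left(5 + 0\right) C = 5 C$)
$127 + g O{\left(7 \right)} = 127 + 67 \cdot 5 \cdot 7 = 127 + 67 \cdot 35 = 127 + 2345 = 2472$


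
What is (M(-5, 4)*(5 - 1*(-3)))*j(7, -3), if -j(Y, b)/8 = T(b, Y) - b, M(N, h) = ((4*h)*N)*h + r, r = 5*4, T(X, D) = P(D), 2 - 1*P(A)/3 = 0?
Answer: 172800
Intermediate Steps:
P(A) = 6 (P(A) = 6 - 3*0 = 6 + 0 = 6)
T(X, D) = 6
r = 20
M(N, h) = 20 + 4*N*h² (M(N, h) = ((4*h)*N)*h + 20 = (4*N*h)*h + 20 = 4*N*h² + 20 = 20 + 4*N*h²)
j(Y, b) = -48 + 8*b (j(Y, b) = -8*(6 - b) = -48 + 8*b)
(M(-5, 4)*(5 - 1*(-3)))*j(7, -3) = ((20 + 4*(-5)*4²)*(5 - 1*(-3)))*(-48 + 8*(-3)) = ((20 + 4*(-5)*16)*(5 + 3))*(-48 - 24) = ((20 - 320)*8)*(-72) = -300*8*(-72) = -2400*(-72) = 172800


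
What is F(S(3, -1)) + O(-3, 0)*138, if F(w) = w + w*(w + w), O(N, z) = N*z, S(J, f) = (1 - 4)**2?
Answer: 171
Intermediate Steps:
S(J, f) = 9 (S(J, f) = (-3)**2 = 9)
F(w) = w + 2*w**2 (F(w) = w + w*(2*w) = w + 2*w**2)
F(S(3, -1)) + O(-3, 0)*138 = 9*(1 + 2*9) - 3*0*138 = 9*(1 + 18) + 0*138 = 9*19 + 0 = 171 + 0 = 171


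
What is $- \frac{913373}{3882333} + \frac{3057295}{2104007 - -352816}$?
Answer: $\frac{3208480491752}{3179401669353} \approx 1.0091$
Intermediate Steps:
$- \frac{913373}{3882333} + \frac{3057295}{2104007 - -352816} = \left(-913373\right) \frac{1}{3882333} + \frac{3057295}{2104007 + 352816} = - \frac{913373}{3882333} + \frac{3057295}{2456823} = \frac{3208480491752}{3179401669353}$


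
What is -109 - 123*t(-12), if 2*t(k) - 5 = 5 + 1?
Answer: -1571/2 ≈ -785.50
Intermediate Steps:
t(k) = 11/2 (t(k) = 5/2 + (5 + 1)/2 = 5/2 + (1/2)*6 = 5/2 + 3 = 11/2)
-109 - 123*t(-12) = -109 - 123*11/2 = -109 - 1353/2 = -1571/2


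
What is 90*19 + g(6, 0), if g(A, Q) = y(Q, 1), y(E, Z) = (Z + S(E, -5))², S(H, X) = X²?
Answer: 2386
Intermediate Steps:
y(E, Z) = (25 + Z)² (y(E, Z) = (Z + (-5)²)² = (Z + 25)² = (25 + Z)²)
g(A, Q) = 676 (g(A, Q) = (25 + 1)² = 26² = 676)
90*19 + g(6, 0) = 90*19 + 676 = 1710 + 676 = 2386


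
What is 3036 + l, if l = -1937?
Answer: 1099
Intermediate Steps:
3036 + l = 3036 - 1937 = 1099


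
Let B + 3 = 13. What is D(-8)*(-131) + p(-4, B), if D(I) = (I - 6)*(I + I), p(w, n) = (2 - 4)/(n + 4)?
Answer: -205409/7 ≈ -29344.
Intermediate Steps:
B = 10 (B = -3 + 13 = 10)
p(w, n) = -2/(4 + n)
D(I) = 2*I*(-6 + I) (D(I) = (-6 + I)*(2*I) = 2*I*(-6 + I))
D(-8)*(-131) + p(-4, B) = (2*(-8)*(-6 - 8))*(-131) - 2/(4 + 10) = (2*(-8)*(-14))*(-131) - 2/14 = 224*(-131) - 2*1/14 = -29344 - 1/7 = -205409/7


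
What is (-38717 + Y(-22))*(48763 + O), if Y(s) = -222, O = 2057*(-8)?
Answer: -1258002273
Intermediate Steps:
O = -16456
(-38717 + Y(-22))*(48763 + O) = (-38717 - 222)*(48763 - 16456) = -38939*32307 = -1258002273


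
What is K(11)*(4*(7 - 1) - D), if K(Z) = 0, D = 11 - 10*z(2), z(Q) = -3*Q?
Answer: 0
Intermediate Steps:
D = 71 (D = 11 - (-30)*2 = 11 - 10*(-6) = 11 + 60 = 71)
K(11)*(4*(7 - 1) - D) = 0*(4*(7 - 1) - 1*71) = 0*(4*6 - 71) = 0*(24 - 71) = 0*(-47) = 0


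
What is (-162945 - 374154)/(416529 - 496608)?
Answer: 179033/26693 ≈ 6.7071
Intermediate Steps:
(-162945 - 374154)/(416529 - 496608) = -537099/(-80079) = -537099*(-1/80079) = 179033/26693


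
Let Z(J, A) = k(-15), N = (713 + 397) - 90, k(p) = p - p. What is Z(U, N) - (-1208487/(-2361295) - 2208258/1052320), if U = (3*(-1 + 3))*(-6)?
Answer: 394263353427/248483795440 ≈ 1.5867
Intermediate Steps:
U = -36 (U = (3*2)*(-6) = 6*(-6) = -36)
k(p) = 0
N = 1020 (N = 1110 - 90 = 1020)
Z(J, A) = 0
Z(U, N) - (-1208487/(-2361295) - 2208258/1052320) = 0 - (-1208487/(-2361295) - 2208258/1052320) = 0 - (-1208487*(-1/2361295) - 2208258*1/1052320) = 0 - (1208487/2361295 - 1104129/526160) = 0 - 1*(-394263353427/248483795440) = 0 + 394263353427/248483795440 = 394263353427/248483795440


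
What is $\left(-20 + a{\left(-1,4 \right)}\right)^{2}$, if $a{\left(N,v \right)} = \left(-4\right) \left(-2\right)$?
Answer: $144$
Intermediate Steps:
$a{\left(N,v \right)} = 8$
$\left(-20 + a{\left(-1,4 \right)}\right)^{2} = \left(-20 + 8\right)^{2} = \left(-12\right)^{2} = 144$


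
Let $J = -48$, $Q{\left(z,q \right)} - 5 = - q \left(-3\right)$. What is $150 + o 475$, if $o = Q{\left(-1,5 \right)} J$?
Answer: $-455850$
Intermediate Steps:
$Q{\left(z,q \right)} = 5 + 3 q$ ($Q{\left(z,q \right)} = 5 - q \left(-3\right) = 5 - - 3 q = 5 + 3 q$)
$o = -960$ ($o = \left(5 + 3 \cdot 5\right) \left(-48\right) = \left(5 + 15\right) \left(-48\right) = 20 \left(-48\right) = -960$)
$150 + o 475 = 150 - 456000 = -455850$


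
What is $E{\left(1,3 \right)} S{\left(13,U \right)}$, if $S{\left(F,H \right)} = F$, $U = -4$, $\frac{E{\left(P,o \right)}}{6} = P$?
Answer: $78$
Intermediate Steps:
$E{\left(P,o \right)} = 6 P$
$E{\left(1,3 \right)} S{\left(13,U \right)} = 6 \cdot 1 \cdot 13 = 6 \cdot 13 = 78$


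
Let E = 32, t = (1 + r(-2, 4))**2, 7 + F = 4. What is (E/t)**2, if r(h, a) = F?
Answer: 64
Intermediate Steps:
F = -3 (F = -7 + 4 = -3)
r(h, a) = -3
t = 4 (t = (1 - 3)**2 = (-2)**2 = 4)
(E/t)**2 = (32/4)**2 = (32*(1/4))**2 = 8**2 = 64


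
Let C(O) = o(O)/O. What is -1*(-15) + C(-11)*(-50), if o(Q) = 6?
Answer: 465/11 ≈ 42.273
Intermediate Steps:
C(O) = 6/O
-1*(-15) + C(-11)*(-50) = -1*(-15) + (6/(-11))*(-50) = 15 + (6*(-1/11))*(-50) = 15 - 6/11*(-50) = 15 + 300/11 = 465/11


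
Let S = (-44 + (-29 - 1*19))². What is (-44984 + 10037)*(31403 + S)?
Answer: -1393232049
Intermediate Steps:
S = 8464 (S = (-44 + (-29 - 19))² = (-44 - 48)² = (-92)² = 8464)
(-44984 + 10037)*(31403 + S) = (-44984 + 10037)*(31403 + 8464) = -34947*39867 = -1393232049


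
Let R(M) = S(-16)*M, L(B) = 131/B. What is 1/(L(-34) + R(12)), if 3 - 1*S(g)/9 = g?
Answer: 34/69637 ≈ 0.00048825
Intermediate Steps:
S(g) = 27 - 9*g
R(M) = 171*M (R(M) = (27 - 9*(-16))*M = (27 + 144)*M = 171*M)
1/(L(-34) + R(12)) = 1/(131/(-34) + 171*12) = 1/(131*(-1/34) + 2052) = 1/(-131/34 + 2052) = 1/(69637/34) = 34/69637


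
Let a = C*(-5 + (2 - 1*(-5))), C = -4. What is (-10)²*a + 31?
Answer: -769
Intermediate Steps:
a = -8 (a = -4*(-5 + (2 - 1*(-5))) = -4*(-5 + (2 + 5)) = -4*(-5 + 7) = -4*2 = -8)
(-10)²*a + 31 = (-10)²*(-8) + 31 = 100*(-8) + 31 = -800 + 31 = -769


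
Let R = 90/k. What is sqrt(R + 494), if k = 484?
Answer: sqrt(239186)/22 ≈ 22.230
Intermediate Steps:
R = 45/242 (R = 90/484 = 90*(1/484) = 45/242 ≈ 0.18595)
sqrt(R + 494) = sqrt(45/242 + 494) = sqrt(119593/242) = sqrt(239186)/22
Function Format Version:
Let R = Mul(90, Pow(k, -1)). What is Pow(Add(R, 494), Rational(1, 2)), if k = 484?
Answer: Mul(Rational(1, 22), Pow(239186, Rational(1, 2))) ≈ 22.230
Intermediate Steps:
R = Rational(45, 242) (R = Mul(90, Pow(484, -1)) = Mul(90, Rational(1, 484)) = Rational(45, 242) ≈ 0.18595)
Pow(Add(R, 494), Rational(1, 2)) = Pow(Add(Rational(45, 242), 494), Rational(1, 2)) = Pow(Rational(119593, 242), Rational(1, 2)) = Mul(Rational(1, 22), Pow(239186, Rational(1, 2)))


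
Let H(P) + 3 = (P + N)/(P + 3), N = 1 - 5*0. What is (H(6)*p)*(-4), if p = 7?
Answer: 560/9 ≈ 62.222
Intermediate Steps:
N = 1 (N = 1 + 0 = 1)
H(P) = -3 + (1 + P)/(3 + P) (H(P) = -3 + (P + 1)/(P + 3) = -3 + (1 + P)/(3 + P))
(H(6)*p)*(-4) = ((2*(-4 - 1*6)/(3 + 6))*7)*(-4) = ((2*(-4 - 6)/9)*7)*(-4) = ((2*(⅑)*(-10))*7)*(-4) = -20/9*7*(-4) = -140/9*(-4) = 560/9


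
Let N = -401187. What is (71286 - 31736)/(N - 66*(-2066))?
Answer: -5650/37833 ≈ -0.14934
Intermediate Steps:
(71286 - 31736)/(N - 66*(-2066)) = (71286 - 31736)/(-401187 - 66*(-2066)) = 39550/(-401187 + 136356) = 39550/(-264831) = 39550*(-1/264831) = -5650/37833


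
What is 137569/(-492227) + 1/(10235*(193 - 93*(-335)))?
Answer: -44138570185593/157929447979060 ≈ -0.27948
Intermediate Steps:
137569/(-492227) + 1/(10235*(193 - 93*(-335))) = 137569*(-1/492227) + 1/(10235*(193 + 31155)) = -137569/492227 + (1/10235)/31348 = -137569/492227 + (1/10235)*(1/31348) = -137569/492227 + 1/320846780 = -44138570185593/157929447979060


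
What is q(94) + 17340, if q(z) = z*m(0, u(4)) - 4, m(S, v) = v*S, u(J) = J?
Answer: 17336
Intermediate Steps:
m(S, v) = S*v
q(z) = -4 (q(z) = z*(0*4) - 4 = z*0 - 4 = 0 - 4 = -4)
q(94) + 17340 = -4 + 17340 = 17336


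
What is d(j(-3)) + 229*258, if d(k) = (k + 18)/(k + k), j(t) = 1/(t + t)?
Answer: 118057/2 ≈ 59029.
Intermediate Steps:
j(t) = 1/(2*t)
d(k) = (18 + k)/(2*k) (d(k) = (18 + k)/((2*k)) = (18 + k)*(1/(2*k)) = (18 + k)/(2*k))
d(j(-3)) + 229*258 = (18 + (½)/(-3))/(2*(((½)/(-3)))) + 229*258 = (18 + (½)*(-⅓))/(2*(((½)*(-⅓)))) + 59082 = (18 - ⅙)/(2*(-⅙)) + 59082 = (½)*(-6)*(107/6) + 59082 = -107/2 + 59082 = 118057/2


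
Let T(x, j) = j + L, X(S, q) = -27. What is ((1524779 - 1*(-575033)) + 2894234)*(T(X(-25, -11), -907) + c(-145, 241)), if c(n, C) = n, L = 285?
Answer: -3830433282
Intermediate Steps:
T(x, j) = 285 + j (T(x, j) = j + 285 = 285 + j)
((1524779 - 1*(-575033)) + 2894234)*(T(X(-25, -11), -907) + c(-145, 241)) = ((1524779 - 1*(-575033)) + 2894234)*((285 - 907) - 145) = ((1524779 + 575033) + 2894234)*(-622 - 145) = (2099812 + 2894234)*(-767) = 4994046*(-767) = -3830433282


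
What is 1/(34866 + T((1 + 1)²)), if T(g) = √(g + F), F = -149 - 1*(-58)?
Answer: 11622/405212681 - I*√87/1215638043 ≈ 2.8681e-5 - 7.6728e-9*I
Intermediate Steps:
F = -91 (F = -149 + 58 = -91)
T(g) = √(-91 + g) (T(g) = √(g - 91) = √(-91 + g))
1/(34866 + T((1 + 1)²)) = 1/(34866 + √(-91 + (1 + 1)²)) = 1/(34866 + √(-91 + 2²)) = 1/(34866 + √(-91 + 4)) = 1/(34866 + √(-87)) = 1/(34866 + I*√87)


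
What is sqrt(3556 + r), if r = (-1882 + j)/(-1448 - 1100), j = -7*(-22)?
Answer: 22*sqrt(60853)/91 ≈ 59.638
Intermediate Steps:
j = 154
r = 432/637 (r = (-1882 + 154)/(-1448 - 1100) = -1728/(-2548) = -1728*(-1/2548) = 432/637 ≈ 0.67818)
sqrt(3556 + r) = sqrt(3556 + 432/637) = sqrt(2265604/637) = 22*sqrt(60853)/91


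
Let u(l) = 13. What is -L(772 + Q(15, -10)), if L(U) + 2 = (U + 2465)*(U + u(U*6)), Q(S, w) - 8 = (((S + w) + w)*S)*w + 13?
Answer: -6236446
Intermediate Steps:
Q(S, w) = 21 + S*w*(S + 2*w) (Q(S, w) = 8 + ((((S + w) + w)*S)*w + 13) = 8 + (((S + 2*w)*S)*w + 13) = 8 + ((S*(S + 2*w))*w + 13) = 8 + (S*w*(S + 2*w) + 13) = 8 + (13 + S*w*(S + 2*w)) = 21 + S*w*(S + 2*w))
L(U) = -2 + (13 + U)*(2465 + U) (L(U) = -2 + (U + 2465)*(U + 13) = -2 + (2465 + U)*(13 + U) = -2 + (13 + U)*(2465 + U))
-L(772 + Q(15, -10)) = -(32043 + (772 + (21 - 10*15**2 + 2*15*(-10)**2))**2 + 2478*(772 + (21 - 10*15**2 + 2*15*(-10)**2))) = -(32043 + (772 + (21 - 10*225 + 2*15*100))**2 + 2478*(772 + (21 - 10*225 + 2*15*100))) = -(32043 + (772 + (21 - 2250 + 3000))**2 + 2478*(772 + (21 - 2250 + 3000))) = -(32043 + (772 + 771)**2 + 2478*(772 + 771)) = -(32043 + 1543**2 + 2478*1543) = -(32043 + 2380849 + 3823554) = -1*6236446 = -6236446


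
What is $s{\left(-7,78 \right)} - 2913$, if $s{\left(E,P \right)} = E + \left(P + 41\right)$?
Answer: $-2801$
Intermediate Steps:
$s{\left(E,P \right)} = 41 + E + P$ ($s{\left(E,P \right)} = E + \left(41 + P\right) = 41 + E + P$)
$s{\left(-7,78 \right)} - 2913 = \left(41 - 7 + 78\right) - 2913 = 112 - 2913 = -2801$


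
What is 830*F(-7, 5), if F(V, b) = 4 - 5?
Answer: -830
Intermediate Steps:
F(V, b) = -1
830*F(-7, 5) = 830*(-1) = -830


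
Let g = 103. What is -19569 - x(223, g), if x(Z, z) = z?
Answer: -19672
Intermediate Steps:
-19569 - x(223, g) = -19569 - 1*103 = -19569 - 103 = -19672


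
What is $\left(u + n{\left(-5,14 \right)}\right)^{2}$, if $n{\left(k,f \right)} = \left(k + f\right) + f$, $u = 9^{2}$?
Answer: $10816$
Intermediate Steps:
$u = 81$
$n{\left(k,f \right)} = k + 2 f$ ($n{\left(k,f \right)} = \left(f + k\right) + f = k + 2 f$)
$\left(u + n{\left(-5,14 \right)}\right)^{2} = \left(81 + \left(-5 + 2 \cdot 14\right)\right)^{2} = \left(81 + \left(-5 + 28\right)\right)^{2} = \left(81 + 23\right)^{2} = 104^{2} = 10816$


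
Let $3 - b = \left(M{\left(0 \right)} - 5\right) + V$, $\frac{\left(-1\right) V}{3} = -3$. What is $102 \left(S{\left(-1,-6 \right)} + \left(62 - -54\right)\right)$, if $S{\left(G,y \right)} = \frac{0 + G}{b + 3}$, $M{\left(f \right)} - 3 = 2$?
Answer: $11866$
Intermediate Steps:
$V = 9$ ($V = \left(-3\right) \left(-3\right) = 9$)
$M{\left(f \right)} = 5$ ($M{\left(f \right)} = 3 + 2 = 5$)
$b = -6$ ($b = 3 - \left(\left(5 - 5\right) + 9\right) = 3 - \left(0 + 9\right) = 3 - 9 = -6$)
$S{\left(G,y \right)} = - \frac{G}{3}$ ($S{\left(G,y \right)} = \frac{0 + G}{-6 + 3} = \frac{G}{-3} = G \left(- \frac{1}{3}\right) = - \frac{G}{3}$)
$102 \left(S{\left(-1,-6 \right)} + \left(62 - -54\right)\right) = 102 \left(\left(- \frac{1}{3}\right) \left(-1\right) + \left(62 - -54\right)\right) = 102 \left(\frac{1}{3} + \left(62 + 54\right)\right) = 102 \left(\frac{1}{3} + 116\right) = 102 \cdot \frac{349}{3} = 11866$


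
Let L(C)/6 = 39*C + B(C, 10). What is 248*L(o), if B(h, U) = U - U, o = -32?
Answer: -1857024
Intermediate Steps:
B(h, U) = 0
L(C) = 234*C (L(C) = 6*(39*C + 0) = 6*(39*C) = 234*C)
248*L(o) = 248*(234*(-32)) = 248*(-7488) = -1857024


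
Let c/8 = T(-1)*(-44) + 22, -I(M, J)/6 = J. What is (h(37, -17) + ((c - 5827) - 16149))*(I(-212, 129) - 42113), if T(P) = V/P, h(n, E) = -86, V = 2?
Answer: 908432434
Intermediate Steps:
I(M, J) = -6*J
T(P) = 2/P
c = 880 (c = 8*((2/(-1))*(-44) + 22) = 8*((2*(-1))*(-44) + 22) = 8*(-2*(-44) + 22) = 8*(88 + 22) = 8*110 = 880)
(h(37, -17) + ((c - 5827) - 16149))*(I(-212, 129) - 42113) = (-86 + ((880 - 5827) - 16149))*(-6*129 - 42113) = (-86 + (-4947 - 16149))*(-774 - 42113) = (-86 - 21096)*(-42887) = -21182*(-42887) = 908432434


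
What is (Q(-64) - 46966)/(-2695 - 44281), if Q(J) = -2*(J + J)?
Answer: 23355/23488 ≈ 0.99434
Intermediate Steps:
Q(J) = -4*J
(Q(-64) - 46966)/(-2695 - 44281) = (-4*(-64) - 46966)/(-2695 - 44281) = (256 - 46966)/(-46976) = -46710*(-1/46976) = 23355/23488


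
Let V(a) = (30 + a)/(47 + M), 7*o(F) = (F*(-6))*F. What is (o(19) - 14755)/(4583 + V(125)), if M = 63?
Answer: -2319922/705999 ≈ -3.2860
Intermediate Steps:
o(F) = -6*F**2/7 (o(F) = ((F*(-6))*F)/7 = ((-6*F)*F)/7 = (-6*F**2)/7 = -6*F**2/7)
V(a) = 3/11 + a/110 (V(a) = (30 + a)/(47 + 63) = (30 + a)/110 = (30 + a)*(1/110) = 3/11 + a/110)
(o(19) - 14755)/(4583 + V(125)) = (-6/7*19**2 - 14755)/(4583 + (3/11 + (1/110)*125)) = (-6/7*361 - 14755)/(4583 + (3/11 + 25/22)) = (-2166/7 - 14755)/(4583 + 31/22) = -105451/(7*100857/22) = -105451/7*22/100857 = -2319922/705999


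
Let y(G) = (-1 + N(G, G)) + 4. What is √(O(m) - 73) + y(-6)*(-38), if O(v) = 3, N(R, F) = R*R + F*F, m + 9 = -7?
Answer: -2850 + I*√70 ≈ -2850.0 + 8.3666*I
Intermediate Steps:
m = -16 (m = -9 - 7 = -16)
N(R, F) = F² + R² (N(R, F) = R² + F² = F² + R²)
y(G) = 3 + 2*G² (y(G) = (-1 + (G² + G²)) + 4 = (-1 + 2*G²) + 4 = 3 + 2*G²)
√(O(m) - 73) + y(-6)*(-38) = √(3 - 73) + (3 + 2*(-6)²)*(-38) = √(-70) + (3 + 2*36)*(-38) = I*√70 + (3 + 72)*(-38) = I*√70 + 75*(-38) = I*√70 - 2850 = -2850 + I*√70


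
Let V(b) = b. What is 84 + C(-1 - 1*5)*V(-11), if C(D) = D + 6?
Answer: 84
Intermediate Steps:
C(D) = 6 + D
84 + C(-1 - 1*5)*V(-11) = 84 + (6 + (-1 - 1*5))*(-11) = 84 + (6 + (-1 - 5))*(-11) = 84 + (6 - 6)*(-11) = 84 + 0*(-11) = 84 + 0 = 84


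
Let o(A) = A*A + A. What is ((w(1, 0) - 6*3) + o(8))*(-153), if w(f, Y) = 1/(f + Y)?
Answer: -8415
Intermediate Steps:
w(f, Y) = 1/(Y + f)
o(A) = A + A² (o(A) = A² + A = A + A²)
((w(1, 0) - 6*3) + o(8))*(-153) = ((1/(0 + 1) - 6*3) + 8*(1 + 8))*(-153) = ((1/1 - 18) + 8*9)*(-153) = ((1 - 18) + 72)*(-153) = (-17 + 72)*(-153) = 55*(-153) = -8415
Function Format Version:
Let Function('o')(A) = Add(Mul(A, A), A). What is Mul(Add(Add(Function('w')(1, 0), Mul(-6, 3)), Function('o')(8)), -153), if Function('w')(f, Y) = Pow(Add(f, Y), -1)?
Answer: -8415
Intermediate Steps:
Function('w')(f, Y) = Pow(Add(Y, f), -1)
Function('o')(A) = Add(A, Pow(A, 2)) (Function('o')(A) = Add(Pow(A, 2), A) = Add(A, Pow(A, 2)))
Mul(Add(Add(Function('w')(1, 0), Mul(-6, 3)), Function('o')(8)), -153) = Mul(Add(Add(Pow(Add(0, 1), -1), Mul(-6, 3)), Mul(8, Add(1, 8))), -153) = Mul(Add(Add(Pow(1, -1), -18), Mul(8, 9)), -153) = Mul(Add(Add(1, -18), 72), -153) = Mul(Add(-17, 72), -153) = Mul(55, -153) = -8415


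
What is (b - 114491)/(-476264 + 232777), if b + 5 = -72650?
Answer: 187146/243487 ≈ 0.76861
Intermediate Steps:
b = -72655 (b = -5 - 72650 = -72655)
(b - 114491)/(-476264 + 232777) = (-72655 - 114491)/(-476264 + 232777) = -187146/(-243487) = -187146*(-1/243487) = 187146/243487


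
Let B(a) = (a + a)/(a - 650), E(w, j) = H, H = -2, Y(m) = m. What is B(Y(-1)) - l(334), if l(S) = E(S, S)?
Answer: 1304/651 ≈ 2.0031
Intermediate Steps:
E(w, j) = -2
l(S) = -2
B(a) = 2*a/(-650 + a) (B(a) = (2*a)/(-650 + a) = 2*a/(-650 + a))
B(Y(-1)) - l(334) = 2*(-1)/(-650 - 1) - 1*(-2) = 2*(-1)/(-651) + 2 = 2*(-1)*(-1/651) + 2 = 2/651 + 2 = 1304/651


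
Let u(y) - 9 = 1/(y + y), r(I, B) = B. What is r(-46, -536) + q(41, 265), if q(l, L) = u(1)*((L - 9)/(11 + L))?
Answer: -36376/69 ≈ -527.19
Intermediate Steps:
u(y) = 9 + 1/(2*y) (u(y) = 9 + 1/(y + y) = 9 + 1/(2*y))
q(l, L) = 19*(-9 + L)/(2*(11 + L)) (q(l, L) = (9 + (1/2)/1)*((L - 9)/(11 + L)) = (9 + (1/2)*1)*((-9 + L)/(11 + L)) = (9 + 1/2)*((-9 + L)/(11 + L)) = 19*((-9 + L)/(11 + L))/2 = 19*(-9 + L)/(2*(11 + L)))
r(-46, -536) + q(41, 265) = -536 + 19*(-9 + 265)/(2*(11 + 265)) = -536 + (19/2)*256/276 = -536 + (19/2)*(1/276)*256 = -536 + 608/69 = -36376/69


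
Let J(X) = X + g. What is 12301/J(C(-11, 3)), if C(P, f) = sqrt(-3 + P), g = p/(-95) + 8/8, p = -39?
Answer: 78295865/72153 - 111016525*I*sqrt(14)/144306 ≈ 1085.1 - 2878.5*I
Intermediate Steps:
g = 134/95 (g = -39/(-95) + 8/8 = -39*(-1/95) + 8*(1/8) = 39/95 + 1 = 134/95 ≈ 1.4105)
J(X) = 134/95 + X (J(X) = X + 134/95 = 134/95 + X)
12301/J(C(-11, 3)) = 12301/(134/95 + sqrt(-3 - 11)) = 12301/(134/95 + sqrt(-14)) = 12301/(134/95 + I*sqrt(14))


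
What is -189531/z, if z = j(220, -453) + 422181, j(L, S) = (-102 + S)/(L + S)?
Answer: -14720241/32789576 ≈ -0.44893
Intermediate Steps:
j(L, S) = (-102 + S)/(L + S)
z = 98368728/233 (z = (-102 - 453)/(220 - 453) + 422181 = -555/(-233) + 422181 = -1/233*(-555) + 422181 = 555/233 + 422181 = 98368728/233 ≈ 4.2218e+5)
-189531/z = -189531/98368728/233 = -189531*233/98368728 = -14720241/32789576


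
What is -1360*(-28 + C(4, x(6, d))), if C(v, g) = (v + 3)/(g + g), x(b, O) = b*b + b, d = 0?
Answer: 113900/3 ≈ 37967.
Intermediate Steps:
x(b, O) = b + b² (x(b, O) = b² + b = b + b²)
C(v, g) = (3 + v)/(2*g) (C(v, g) = (3 + v)/((2*g)) = (3 + v)*(1/(2*g)) = (3 + v)/(2*g))
-1360*(-28 + C(4, x(6, d))) = -1360*(-28 + (3 + 4)/(2*((6*(1 + 6))))) = -1360*(-28 + (½)*7/(6*7)) = -1360*(-28 + (½)*7/42) = -1360*(-28 + (½)*(1/42)*7) = -1360*(-28 + 1/12) = -1360*(-335)/12 = -1360*(-335/12) = 113900/3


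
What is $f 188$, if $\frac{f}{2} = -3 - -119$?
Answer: $43616$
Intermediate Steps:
$f = 232$ ($f = 2 \left(-3 - -119\right) = 2 \left(-3 + 119\right) = 2 \cdot 116 = 232$)
$f 188 = 232 \cdot 188 = 43616$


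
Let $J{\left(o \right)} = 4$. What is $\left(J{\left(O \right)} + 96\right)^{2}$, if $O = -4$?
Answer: $10000$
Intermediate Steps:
$\left(J{\left(O \right)} + 96\right)^{2} = \left(4 + 96\right)^{2} = 100^{2} = 10000$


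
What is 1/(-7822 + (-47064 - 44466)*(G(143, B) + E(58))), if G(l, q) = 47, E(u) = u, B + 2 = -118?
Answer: -1/9618472 ≈ -1.0397e-7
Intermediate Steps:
B = -120 (B = -2 - 118 = -120)
1/(-7822 + (-47064 - 44466)*(G(143, B) + E(58))) = 1/(-7822 + (-47064 - 44466)*(47 + 58)) = 1/(-7822 - 91530*105) = 1/(-7822 - 9610650) = 1/(-9618472) = -1/9618472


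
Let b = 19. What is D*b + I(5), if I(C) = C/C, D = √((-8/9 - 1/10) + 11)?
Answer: 1 + 19*√9010/30 ≈ 61.117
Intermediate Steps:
D = √9010/30 (D = √((-8*⅑ - 1*⅒) + 11) = √((-8/9 - ⅒) + 11) = √(-89/90 + 11) = √(901/90) = √9010/30 ≈ 3.1640)
I(C) = 1
D*b + I(5) = (√9010/30)*19 + 1 = 19*√9010/30 + 1 = 1 + 19*√9010/30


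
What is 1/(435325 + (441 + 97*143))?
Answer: 1/449637 ≈ 2.2240e-6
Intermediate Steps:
1/(435325 + (441 + 97*143)) = 1/(435325 + (441 + 13871)) = 1/(435325 + 14312) = 1/449637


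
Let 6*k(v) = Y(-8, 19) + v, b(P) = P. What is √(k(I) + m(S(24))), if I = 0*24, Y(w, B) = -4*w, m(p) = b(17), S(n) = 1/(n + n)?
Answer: √201/3 ≈ 4.7258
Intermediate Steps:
S(n) = 1/(2*n)
m(p) = 17
I = 0
k(v) = 16/3 + v/6 (k(v) = (-4*(-8) + v)/6 = (32 + v)/6 = 16/3 + v/6)
√(k(I) + m(S(24))) = √((16/3 + (⅙)*0) + 17) = √((16/3 + 0) + 17) = √(16/3 + 17) = √(67/3) = √201/3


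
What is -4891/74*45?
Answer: -220095/74 ≈ -2974.3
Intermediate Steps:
-4891/74*45 = -220095/74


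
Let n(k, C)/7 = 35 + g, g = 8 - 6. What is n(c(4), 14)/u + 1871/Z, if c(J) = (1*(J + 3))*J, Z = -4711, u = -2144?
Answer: -5231573/10100384 ≈ -0.51796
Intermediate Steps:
g = 2
c(J) = J*(3 + J) (c(J) = (1*(3 + J))*J = (3 + J)*J = J*(3 + J))
n(k, C) = 259 (n(k, C) = 7*(35 + 2) = 7*37 = 259)
n(c(4), 14)/u + 1871/Z = 259/(-2144) + 1871/(-4711) = 259*(-1/2144) + 1871*(-1/4711) = -259/2144 - 1871/4711 = -5231573/10100384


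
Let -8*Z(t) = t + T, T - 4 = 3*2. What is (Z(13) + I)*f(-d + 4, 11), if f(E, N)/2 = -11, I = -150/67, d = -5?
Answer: 30151/268 ≈ 112.50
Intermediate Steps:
T = 10 (T = 4 + 3*2 = 4 + 6 = 10)
Z(t) = -5/4 - t/8 (Z(t) = -(t + 10)/8 = -(10 + t)/8 = -5/4 - t/8)
I = -150/67 (I = -150*1/67 = -150/67 ≈ -2.2388)
f(E, N) = -22 (f(E, N) = 2*(-11) = -22)
(Z(13) + I)*f(-d + 4, 11) = ((-5/4 - ⅛*13) - 150/67)*(-22) = ((-5/4 - 13/8) - 150/67)*(-22) = (-23/8 - 150/67)*(-22) = -2741/536*(-22) = 30151/268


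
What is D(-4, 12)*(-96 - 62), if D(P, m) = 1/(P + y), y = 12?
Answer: -79/4 ≈ -19.750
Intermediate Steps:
D(P, m) = 1/(12 + P) (D(P, m) = 1/(P + 12) = 1/(12 + P))
D(-4, 12)*(-96 - 62) = (-96 - 62)/(12 - 4) = -158/8 = (⅛)*(-158) = -79/4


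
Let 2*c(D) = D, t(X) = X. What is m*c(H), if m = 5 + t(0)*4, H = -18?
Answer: -45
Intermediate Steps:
m = 5 (m = 5 + 0*4 = 5 + 0 = 5)
c(D) = D/2
m*c(H) = 5*((½)*(-18)) = 5*(-9) = -45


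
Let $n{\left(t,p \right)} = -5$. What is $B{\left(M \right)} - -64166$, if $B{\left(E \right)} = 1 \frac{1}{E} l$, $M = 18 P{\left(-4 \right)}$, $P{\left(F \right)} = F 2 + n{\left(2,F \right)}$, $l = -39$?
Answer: $\frac{384997}{6} \approx 64166.0$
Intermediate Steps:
$P{\left(F \right)} = -5 + 2 F$ ($P{\left(F \right)} = F 2 - 5 = 2 F - 5 = -5 + 2 F$)
$M = -234$ ($M = 18 \left(-5 + 2 \left(-4\right)\right) = 18 \left(-5 - 8\right) = 18 \left(-13\right) = -234$)
$B{\left(E \right)} = - \frac{39}{E}$ ($B{\left(E \right)} = 1 \frac{1}{E} \left(-39\right) = \frac{1}{E} \left(-39\right) = - \frac{39}{E}$)
$B{\left(M \right)} - -64166 = - \frac{39}{-234} - -64166 = \left(-39\right) \left(- \frac{1}{234}\right) + 64166 = \frac{1}{6} + 64166 = \frac{384997}{6}$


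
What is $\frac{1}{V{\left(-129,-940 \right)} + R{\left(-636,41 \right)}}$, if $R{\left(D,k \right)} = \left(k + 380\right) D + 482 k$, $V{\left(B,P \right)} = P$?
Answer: $- \frac{1}{248934} \approx -4.0171 \cdot 10^{-6}$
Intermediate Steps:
$R{\left(D,k \right)} = 482 k + D \left(380 + k\right)$ ($R{\left(D,k \right)} = \left(380 + k\right) D + 482 k = D \left(380 + k\right) + 482 k = 482 k + D \left(380 + k\right)$)
$\frac{1}{V{\left(-129,-940 \right)} + R{\left(-636,41 \right)}} = \frac{1}{-940 + \left(380 \left(-636\right) + 482 \cdot 41 - 26076\right)} = \frac{1}{-940 - 247994} = \frac{1}{-248934} = - \frac{1}{248934}$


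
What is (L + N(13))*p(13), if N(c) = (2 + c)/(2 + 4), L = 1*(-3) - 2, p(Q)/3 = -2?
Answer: 15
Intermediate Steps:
p(Q) = -6 (p(Q) = 3*(-2) = -6)
L = -5 (L = -3 - 2 = -5)
N(c) = 1/3 + c/6 (N(c) = (2 + c)/6 = (2 + c)*(1/6) = 1/3 + c/6)
(L + N(13))*p(13) = (-5 + (1/3 + (1/6)*13))*(-6) = (-5 + (1/3 + 13/6))*(-6) = (-5 + 5/2)*(-6) = -5/2*(-6) = 15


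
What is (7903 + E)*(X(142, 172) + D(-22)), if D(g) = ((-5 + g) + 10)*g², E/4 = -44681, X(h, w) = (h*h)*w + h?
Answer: -591061500162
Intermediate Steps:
X(h, w) = h + w*h² (X(h, w) = h²*w + h = w*h² + h = h + w*h²)
E = -178724 (E = 4*(-44681) = -178724)
D(g) = g²*(5 + g) (D(g) = (5 + g)*g² = g²*(5 + g))
(7903 + E)*(X(142, 172) + D(-22)) = (7903 - 178724)*(142*(1 + 142*172) + (-22)²*(5 - 22)) = -170821*(142*(1 + 24424) + 484*(-17)) = -170821*(142*24425 - 8228) = -170821*(3468350 - 8228) = -170821*3460122 = -591061500162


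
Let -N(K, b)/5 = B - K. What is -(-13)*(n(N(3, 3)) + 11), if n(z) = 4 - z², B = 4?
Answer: -130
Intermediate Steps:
N(K, b) = -20 + 5*K (N(K, b) = -5*(4 - K) = -20 + 5*K)
-(-13)*(n(N(3, 3)) + 11) = -(-13)*((4 - (-20 + 5*3)²) + 11) = -(-13)*((4 - (-20 + 15)²) + 11) = -(-13)*((4 - 1*(-5)²) + 11) = -(-13)*((4 - 1*25) + 11) = -(-13)*((4 - 25) + 11) = -(-13)*(-21 + 11) = -(-13)*(-10) = -1*130 = -130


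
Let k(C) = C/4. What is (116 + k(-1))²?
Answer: 214369/16 ≈ 13398.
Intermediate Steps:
k(C) = C/4 (k(C) = C*(¼) = C/4)
(116 + k(-1))² = (116 + (¼)*(-1))² = (116 - ¼)² = (463/4)² = 214369/16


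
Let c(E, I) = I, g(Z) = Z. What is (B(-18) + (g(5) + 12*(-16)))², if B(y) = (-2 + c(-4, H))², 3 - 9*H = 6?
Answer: 2669956/81 ≈ 32962.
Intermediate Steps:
H = -⅓ (H = ⅓ - ⅑*6 = ⅓ - ⅔ = -⅓ ≈ -0.33333)
B(y) = 49/9 (B(y) = (-2 - ⅓)² = (-7/3)² = 49/9)
(B(-18) + (g(5) + 12*(-16)))² = (49/9 + (5 + 12*(-16)))² = (49/9 + (5 - 192))² = (49/9 - 187)² = (-1634/9)² = 2669956/81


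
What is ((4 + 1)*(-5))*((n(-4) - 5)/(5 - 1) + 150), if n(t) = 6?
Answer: -15025/4 ≈ -3756.3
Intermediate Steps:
((4 + 1)*(-5))*((n(-4) - 5)/(5 - 1) + 150) = ((4 + 1)*(-5))*((6 - 5)/(5 - 1) + 150) = (5*(-5))*(1/4 + 150) = -25*(1*(1/4) + 150) = -25*(1/4 + 150) = -25*601/4 = -15025/4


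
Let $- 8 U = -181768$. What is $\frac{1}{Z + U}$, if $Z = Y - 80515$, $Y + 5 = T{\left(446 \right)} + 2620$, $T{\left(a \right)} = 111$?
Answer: $- \frac{1}{55068} \approx -1.8159 \cdot 10^{-5}$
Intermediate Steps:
$U = 22721$ ($U = \left(- \frac{1}{8}\right) \left(-181768\right) = 22721$)
$Y = 2726$ ($Y = -5 + \left(111 + 2620\right) = -5 + 2731 = 2726$)
$Z = -77789$ ($Z = 2726 - 80515 = -77789$)
$\frac{1}{Z + U} = \frac{1}{-77789 + 22721} = \frac{1}{-55068} = - \frac{1}{55068}$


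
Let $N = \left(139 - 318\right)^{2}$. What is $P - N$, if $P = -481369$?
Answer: $-513410$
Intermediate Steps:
$N = 32041$ ($N = \left(-179\right)^{2} = 32041$)
$P - N = -481369 - 32041 = -513410$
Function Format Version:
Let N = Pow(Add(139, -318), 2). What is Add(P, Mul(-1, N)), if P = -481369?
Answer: -513410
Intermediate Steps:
N = 32041 (N = Pow(-179, 2) = 32041)
Add(P, Mul(-1, N)) = Add(-481369, Mul(-1, 32041)) = Add(-481369, -32041) = -513410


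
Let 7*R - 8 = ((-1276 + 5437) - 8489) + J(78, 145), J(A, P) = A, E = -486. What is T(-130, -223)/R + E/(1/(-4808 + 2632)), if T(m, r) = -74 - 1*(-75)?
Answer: 640866815/606 ≈ 1.0575e+6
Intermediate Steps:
T(m, r) = 1 (T(m, r) = -74 + 75 = 1)
R = -606 (R = 8/7 + (((-1276 + 5437) - 8489) + 78)/7 = 8/7 + ((4161 - 8489) + 78)/7 = 8/7 + (-4328 + 78)/7 = 8/7 + (⅐)*(-4250) = 8/7 - 4250/7 = -606)
T(-130, -223)/R + E/(1/(-4808 + 2632)) = 1/(-606) - 486/(1/(-4808 + 2632)) = 1*(-1/606) - 486/(1/(-2176)) = -1/606 - 486/(-1/2176) = -1/606 - 486*(-2176) = -1/606 + 1057536 = 640866815/606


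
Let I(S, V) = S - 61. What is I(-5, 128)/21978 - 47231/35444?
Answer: -15763367/11802852 ≈ -1.3356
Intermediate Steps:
I(S, V) = -61 + S
I(-5, 128)/21978 - 47231/35444 = (-61 - 5)/21978 - 47231/35444 = -66*1/21978 - 47231*1/35444 = -1/333 - 47231/35444 = -15763367/11802852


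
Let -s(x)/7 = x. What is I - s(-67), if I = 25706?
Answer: 25237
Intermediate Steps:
s(x) = -7*x
I - s(-67) = 25706 - (-7)*(-67) = 25706 - 1*469 = 25706 - 469 = 25237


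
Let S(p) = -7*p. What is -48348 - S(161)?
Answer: -47221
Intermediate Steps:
-48348 - S(161) = -48348 - (-7)*161 = -48348 - 1*(-1127) = -48348 + 1127 = -47221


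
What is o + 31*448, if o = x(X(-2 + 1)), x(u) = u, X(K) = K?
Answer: 13887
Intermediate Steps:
o = -1 (o = -2 + 1 = -1)
o + 31*448 = -1 + 31*448 = -1 + 13888 = 13887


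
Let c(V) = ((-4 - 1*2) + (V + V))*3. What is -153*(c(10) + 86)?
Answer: -19584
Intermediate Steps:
c(V) = -18 + 6*V (c(V) = ((-4 - 2) + 2*V)*3 = (-6 + 2*V)*3 = -18 + 6*V)
-153*(c(10) + 86) = -153*((-18 + 6*10) + 86) = -153*((-18 + 60) + 86) = -153*(42 + 86) = -153*128 = -19584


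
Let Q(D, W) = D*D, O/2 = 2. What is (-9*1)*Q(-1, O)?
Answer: -9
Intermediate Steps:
O = 4 (O = 2*2 = 4)
Q(D, W) = D²
(-9*1)*Q(-1, O) = -9*1*(-1)² = -9*1 = -9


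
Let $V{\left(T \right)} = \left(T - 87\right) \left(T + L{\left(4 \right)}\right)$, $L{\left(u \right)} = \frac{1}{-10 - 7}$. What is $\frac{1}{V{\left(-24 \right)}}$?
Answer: $\frac{17}{45399} \approx 0.00037446$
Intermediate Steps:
$L{\left(u \right)} = - \frac{1}{17}$ ($L{\left(u \right)} = \frac{1}{-17} = - \frac{1}{17}$)
$V{\left(T \right)} = \left(-87 + T\right) \left(- \frac{1}{17} + T\right)$ ($V{\left(T \right)} = \left(T - 87\right) \left(T - \frac{1}{17}\right) = \left(-87 + T\right) \left(- \frac{1}{17} + T\right)$)
$\frac{1}{V{\left(-24 \right)}} = \frac{1}{\frac{87}{17} + \left(-24\right)^{2} - - \frac{35520}{17}} = \frac{1}{\frac{87}{17} + 576 + \frac{35520}{17}} = \frac{1}{\frac{45399}{17}} = \frac{17}{45399}$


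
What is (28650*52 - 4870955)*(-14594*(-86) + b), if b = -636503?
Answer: -2091518241055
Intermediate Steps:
(28650*52 - 4870955)*(-14594*(-86) + b) = (28650*52 - 4870955)*(-14594*(-86) - 636503) = (1489800 - 4870955)*(1255084 - 636503) = -3381155*618581 = -2091518241055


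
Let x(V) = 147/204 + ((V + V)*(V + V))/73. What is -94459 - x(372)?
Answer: -506538501/4964 ≈ -1.0204e+5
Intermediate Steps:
x(V) = 49/68 + 4*V²/73 (x(V) = 147*(1/204) + ((2*V)*(2*V))*(1/73) = 49/68 + (4*V²)*(1/73) = 49/68 + 4*V²/73)
-94459 - x(372) = -94459 - (49/68 + (4/73)*372²) = -94459 - (49/68 + (4/73)*138384) = -94459 - (49/68 + 553536/73) = -94459 - 1*37644025/4964 = -94459 - 37644025/4964 = -506538501/4964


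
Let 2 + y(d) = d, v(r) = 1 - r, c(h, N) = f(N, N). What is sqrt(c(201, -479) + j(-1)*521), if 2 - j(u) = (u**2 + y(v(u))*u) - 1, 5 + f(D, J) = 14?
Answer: sqrt(1051) ≈ 32.419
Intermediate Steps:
f(D, J) = 9 (f(D, J) = -5 + 14 = 9)
c(h, N) = 9
y(d) = -2 + d
j(u) = 3 - u**2 - u*(-1 - u) (j(u) = 2 - ((u**2 + (-2 + (1 - u))*u) - 1) = 2 - ((u**2 + (-1 - u)*u) - 1) = 2 - ((u**2 + u*(-1 - u)) - 1) = 2 - (-1 + u**2 + u*(-1 - u)) = 2 + (1 - u**2 - u*(-1 - u)) = 3 - u**2 - u*(-1 - u))
sqrt(c(201, -479) + j(-1)*521) = sqrt(9 + (3 - 1)*521) = sqrt(9 + 2*521) = sqrt(9 + 1042) = sqrt(1051)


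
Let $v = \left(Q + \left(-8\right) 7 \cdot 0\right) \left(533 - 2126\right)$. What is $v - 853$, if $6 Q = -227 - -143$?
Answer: $21449$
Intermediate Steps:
$Q = -14$ ($Q = \frac{-227 - -143}{6} = \frac{-227 + 143}{6} = \frac{1}{6} \left(-84\right) = -14$)
$v = 22302$ ($v = \left(-14 + \left(-8\right) 7 \cdot 0\right) \left(533 - 2126\right) = \left(-14 - 0\right) \left(-1593\right) = \left(-14 + 0\right) \left(-1593\right) = \left(-14\right) \left(-1593\right) = 22302$)
$v - 853 = 22302 - 853 = 21449$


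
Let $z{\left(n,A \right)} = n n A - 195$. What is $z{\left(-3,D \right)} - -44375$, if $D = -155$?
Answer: $42785$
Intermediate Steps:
$z{\left(n,A \right)} = -195 + A n^{2}$ ($z{\left(n,A \right)} = n^{2} A - 195 = A n^{2} - 195 = -195 + A n^{2}$)
$z{\left(-3,D \right)} - -44375 = \left(-195 - 155 \left(-3\right)^{2}\right) - -44375 = \left(-195 - 1395\right) + 44375 = -1590 + 44375 = 42785$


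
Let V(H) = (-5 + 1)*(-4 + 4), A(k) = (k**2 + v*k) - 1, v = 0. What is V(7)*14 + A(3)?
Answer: 8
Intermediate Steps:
A(k) = -1 + k**2 (A(k) = (k**2 + 0*k) - 1 = (k**2 + 0) - 1 = k**2 - 1 = -1 + k**2)
V(H) = 0 (V(H) = -4*0 = 0)
V(7)*14 + A(3) = 0*14 + (-1 + 3**2) = 0 + (-1 + 9) = 0 + 8 = 8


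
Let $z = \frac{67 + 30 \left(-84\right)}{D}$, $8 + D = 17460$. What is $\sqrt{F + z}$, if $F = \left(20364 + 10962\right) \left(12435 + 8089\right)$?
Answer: $\frac{\sqrt{48955035156176185}}{8726} \approx 25356.0$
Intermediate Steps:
$D = 17452$ ($D = -8 + 17460 = 17452$)
$z = - \frac{2453}{17452}$ ($z = \frac{67 + 30 \left(-84\right)}{17452} = \left(67 - 2520\right) \frac{1}{17452} = \left(-2453\right) \frac{1}{17452} = - \frac{2453}{17452} \approx -0.14056$)
$F = 642934824$ ($F = 31326 \cdot 20524 = 642934824$)
$\sqrt{F + z} = \sqrt{642934824 - \frac{2453}{17452}} = \sqrt{\frac{11220498545995}{17452}} = \frac{\sqrt{48955035156176185}}{8726}$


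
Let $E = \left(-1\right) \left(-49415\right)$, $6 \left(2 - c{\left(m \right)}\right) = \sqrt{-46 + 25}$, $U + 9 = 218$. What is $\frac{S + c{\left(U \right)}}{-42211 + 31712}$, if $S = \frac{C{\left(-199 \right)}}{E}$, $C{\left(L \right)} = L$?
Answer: $- \frac{98631}{518808085} + \frac{i \sqrt{21}}{62994} \approx -0.00019011 + 7.2746 \cdot 10^{-5} i$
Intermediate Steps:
$U = 209$ ($U = -9 + 218 = 209$)
$c{\left(m \right)} = 2 - \frac{i \sqrt{21}}{6}$ ($c{\left(m \right)} = 2 - \frac{\sqrt{-46 + 25}}{6} = 2 - \frac{\sqrt{-21}}{6} = 2 - \frac{i \sqrt{21}}{6}$)
$E = 49415$
$S = - \frac{199}{49415} \approx -0.0040271$
$\frac{S + c{\left(U \right)}}{-42211 + 31712} = \frac{- \frac{199}{49415} + \left(2 - \frac{i \sqrt{21}}{6}\right)}{-42211 + 31712} = \frac{\frac{98631}{49415} - \frac{i \sqrt{21}}{6}}{-10499} = \left(\frac{98631}{49415} - \frac{i \sqrt{21}}{6}\right) \left(- \frac{1}{10499}\right) = - \frac{98631}{518808085} + \frac{i \sqrt{21}}{62994}$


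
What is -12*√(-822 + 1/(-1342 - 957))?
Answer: -12*I*√35905801/209 ≈ -344.05*I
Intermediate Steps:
-12*√(-822 + 1/(-1342 - 957)) = -12*√(-822 + 1/(-2299)) = -12*√(-822 - 1/2299) = -12*I*√35905801/209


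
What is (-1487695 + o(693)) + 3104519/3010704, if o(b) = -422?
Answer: -4480276699849/3010704 ≈ -1.4881e+6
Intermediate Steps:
(-1487695 + o(693)) + 3104519/3010704 = (-1487695 - 422) + 3104519/3010704 = -1488117 + 3104519*(1/3010704) = -1488117 + 3104519/3010704 = -4480276699849/3010704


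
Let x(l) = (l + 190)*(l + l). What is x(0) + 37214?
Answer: 37214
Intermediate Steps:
x(l) = 2*l*(190 + l) (x(l) = (190 + l)*(2*l) = 2*l*(190 + l))
x(0) + 37214 = 2*0*(190 + 0) + 37214 = 2*0*190 + 37214 = 0 + 37214 = 37214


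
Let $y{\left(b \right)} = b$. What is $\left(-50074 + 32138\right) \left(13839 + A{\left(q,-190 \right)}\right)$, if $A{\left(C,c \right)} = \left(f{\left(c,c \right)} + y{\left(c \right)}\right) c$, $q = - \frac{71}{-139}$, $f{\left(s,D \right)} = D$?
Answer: $-1543195504$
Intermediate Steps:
$q = \frac{71}{139}$ ($q = \left(-71\right) \left(- \frac{1}{139}\right) = \frac{71}{139} \approx 0.51079$)
$A{\left(C,c \right)} = 2 c^{2}$ ($A{\left(C,c \right)} = \left(c + c\right) c = 2 c c = 2 c^{2}$)
$\left(-50074 + 32138\right) \left(13839 + A{\left(q,-190 \right)}\right) = \left(-50074 + 32138\right) \left(13839 + 2 \left(-190\right)^{2}\right) = - 17936 \left(13839 + 2 \cdot 36100\right) = - 17936 \left(13839 + 72200\right) = \left(-17936\right) 86039 = -1543195504$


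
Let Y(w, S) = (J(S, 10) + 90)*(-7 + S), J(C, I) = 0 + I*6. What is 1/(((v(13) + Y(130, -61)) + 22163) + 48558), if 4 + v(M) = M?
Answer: 1/60530 ≈ 1.6521e-5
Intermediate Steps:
v(M) = -4 + M
J(C, I) = 6*I (J(C, I) = 0 + 6*I = 6*I)
Y(w, S) = -1050 + 150*S (Y(w, S) = (6*10 + 90)*(-7 + S) = (60 + 90)*(-7 + S) = 150*(-7 + S) = -1050 + 150*S)
1/(((v(13) + Y(130, -61)) + 22163) + 48558) = 1/((((-4 + 13) + (-1050 + 150*(-61))) + 22163) + 48558) = 1/(((9 + (-1050 - 9150)) + 22163) + 48558) = 1/(((9 - 10200) + 22163) + 48558) = 1/((-10191 + 22163) + 48558) = 1/(11972 + 48558) = 1/60530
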